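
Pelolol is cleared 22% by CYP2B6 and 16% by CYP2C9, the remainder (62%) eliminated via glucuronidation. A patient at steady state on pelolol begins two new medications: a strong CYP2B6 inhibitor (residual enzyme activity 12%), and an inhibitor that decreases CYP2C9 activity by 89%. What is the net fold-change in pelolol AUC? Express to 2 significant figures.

The CYP2B6 pathway (22% of clearance) falls to 0.12× activity: 0.22 × 0.12 = 0.0264.
The CYP2C9 pathway (16% of clearance) drops to 0.11× activity: 0.16 × 0.11 = 0.0176.
Non-CYP routes (62%) are unchanged.
Relative clearance = 0.0264 + 0.0176 + 0.62 = 0.664.
AUC ∝ 1/CL: fold-change = 1 / 0.664 = 1.5.

1.5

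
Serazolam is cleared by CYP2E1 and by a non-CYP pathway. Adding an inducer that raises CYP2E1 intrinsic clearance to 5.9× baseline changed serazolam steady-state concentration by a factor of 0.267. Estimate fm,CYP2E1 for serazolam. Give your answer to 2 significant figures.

CL'/CL = 1 / 0.267 = 3.745
5.9·fm + (1 − fm) = 3.745
fm = (3.745 − 1) / (5.9 − 1) = 0.56

0.56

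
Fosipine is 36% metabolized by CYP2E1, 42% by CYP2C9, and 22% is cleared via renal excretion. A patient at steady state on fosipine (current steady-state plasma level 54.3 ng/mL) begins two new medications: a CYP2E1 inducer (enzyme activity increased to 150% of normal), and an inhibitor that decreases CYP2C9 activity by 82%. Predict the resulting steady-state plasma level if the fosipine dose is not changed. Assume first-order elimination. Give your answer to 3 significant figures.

65.0 ng/mL

The CYP2E1 pathway (36% of clearance) is boosted to 1.5× activity: 0.36 × 1.5 = 0.54.
The CYP2C9 pathway (42% of clearance) falls to 0.18× activity: 0.42 × 0.18 = 0.0756.
The remaining 22% of clearance is unaffected.
New clearance relative to baseline: 0.54 + 0.0756 + 0.22 = 0.8356.
Dividing the baseline by the relative clearance: 54.3 / 0.8356 = 65.0 ng/mL.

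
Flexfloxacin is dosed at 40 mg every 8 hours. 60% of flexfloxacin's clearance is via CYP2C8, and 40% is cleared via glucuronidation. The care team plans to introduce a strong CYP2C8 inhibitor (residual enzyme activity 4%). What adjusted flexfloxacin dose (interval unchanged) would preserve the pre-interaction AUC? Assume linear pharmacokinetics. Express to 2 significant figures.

CYP2C8: 0.6 × 0.04 = 0.024
Other: 0.4 (unchanged)
CL_new/CL_old = 0.024 + 0.4 = 0.424.
Exposure is unchanged when dose changes in proportion to clearance. New dose = 40 mg × 0.424 = 17 mg.

17 mg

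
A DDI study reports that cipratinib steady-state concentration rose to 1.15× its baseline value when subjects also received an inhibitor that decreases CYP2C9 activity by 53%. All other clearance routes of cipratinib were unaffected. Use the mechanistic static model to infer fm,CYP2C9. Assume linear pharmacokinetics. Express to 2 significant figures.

Call the CYP2C9 fraction fm. After the interaction, CL_new/CL_old = fm × 0.47 + (1 − fm).
Steady-state concentration ratio = 1 / (new CL fraction), so new CL fraction = 1 / 1.15 = 0.8696.
fm × 0.47 + 1 − fm = 0.8696  ⇒  fm × (0.47 − 1) = −0.1304  ⇒  fm = 0.25.

0.25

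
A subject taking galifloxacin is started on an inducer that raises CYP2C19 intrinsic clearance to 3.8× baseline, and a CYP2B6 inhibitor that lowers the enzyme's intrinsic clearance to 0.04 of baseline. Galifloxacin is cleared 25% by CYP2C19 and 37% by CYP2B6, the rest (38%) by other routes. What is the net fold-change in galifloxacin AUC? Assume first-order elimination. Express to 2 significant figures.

The CYP2C19 pathway (25% of clearance) rises to 3.8× activity: 0.25 × 3.8 = 0.95.
The CYP2B6 pathway (37% of clearance) falls to 0.04× activity: 0.37 × 0.04 = 0.0148.
Non-CYP routes (38%) are unchanged.
CL_new/CL_old = 0.95 + 0.0148 + 0.38 = 1.3448.
Net AUC ratio = 1 / 1.3448 = 0.74.

0.74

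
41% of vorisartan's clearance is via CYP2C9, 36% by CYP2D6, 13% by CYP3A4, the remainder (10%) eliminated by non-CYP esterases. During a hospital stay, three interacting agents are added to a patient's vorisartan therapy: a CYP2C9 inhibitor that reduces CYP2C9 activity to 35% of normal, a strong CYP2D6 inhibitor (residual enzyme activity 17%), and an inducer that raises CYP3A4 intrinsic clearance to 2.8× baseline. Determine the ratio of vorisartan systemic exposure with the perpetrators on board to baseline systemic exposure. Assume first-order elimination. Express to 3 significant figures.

1.50

The CYP2C9 pathway (41% of clearance) is reduced to 0.35× activity: 0.41 × 0.35 = 0.1435.
The CYP2D6 pathway (36% of clearance) drops to 0.17× activity: 0.36 × 0.17 = 0.0612.
The CYP3A4 pathway (13% of clearance) increases to 2.8× activity: 0.13 × 2.8 = 0.364.
Non-CYP routes (10%) are unchanged.
Relative clearance = 0.1435 + 0.0612 + 0.364 + 0.1 = 0.6687.
Systemic exposure ∝ 1/CL: fold-change = 1 / 0.6687 = 1.50.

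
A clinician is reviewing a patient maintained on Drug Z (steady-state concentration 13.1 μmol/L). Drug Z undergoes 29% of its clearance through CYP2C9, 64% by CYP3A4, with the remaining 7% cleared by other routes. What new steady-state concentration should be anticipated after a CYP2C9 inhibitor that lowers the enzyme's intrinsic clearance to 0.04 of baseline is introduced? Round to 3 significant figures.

18.2 μmol/L

CYP2C9: 0.29 × 0.04 = 0.0116
CYP3A4: 0.64 (unchanged)
Other: 0.07 (unchanged)
Relative clearance = 0.0116 + 0.64 + 0.07 = 0.7216.
With dosing unchanged, steady-state concentration scales as 1/CL: 13.1 / 0.7216 = 18.2 μmol/L.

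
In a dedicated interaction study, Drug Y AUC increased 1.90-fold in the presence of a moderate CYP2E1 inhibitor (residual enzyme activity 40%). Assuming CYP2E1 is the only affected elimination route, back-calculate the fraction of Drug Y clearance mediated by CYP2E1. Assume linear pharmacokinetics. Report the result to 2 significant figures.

0.79

CL'/CL = 1 / 1.90 = 0.5263
0.4·fm + (1 − fm) = 0.5263
fm = (0.5263 − 1) / (0.4 − 1) = 0.79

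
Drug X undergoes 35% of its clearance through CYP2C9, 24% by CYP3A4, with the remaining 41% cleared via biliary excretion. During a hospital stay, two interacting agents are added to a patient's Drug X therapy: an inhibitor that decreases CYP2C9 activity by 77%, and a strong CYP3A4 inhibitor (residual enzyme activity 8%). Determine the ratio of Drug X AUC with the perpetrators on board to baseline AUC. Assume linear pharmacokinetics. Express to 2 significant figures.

The CYP2C9 pathway (35% of clearance) is reduced to 0.23× activity: 0.35 × 0.23 = 0.0805.
The CYP3A4 pathway (24% of clearance) falls to 0.08× activity: 0.24 × 0.08 = 0.0192.
Non-CYP routes (41%) are unchanged.
CL_new/CL_old = 0.0805 + 0.0192 + 0.41 = 0.5097.
Because AUC varies inversely with clearance, the combined effect is 1 / 0.5097 = 2.0.

2.0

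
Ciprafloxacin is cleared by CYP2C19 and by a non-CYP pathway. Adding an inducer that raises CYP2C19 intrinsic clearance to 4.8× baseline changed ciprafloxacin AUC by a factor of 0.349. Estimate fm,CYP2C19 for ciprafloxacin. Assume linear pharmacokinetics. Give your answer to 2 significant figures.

CL'/CL = 1 / 0.349 = 2.865
4.8·fm + (1 − fm) = 2.865
fm = (2.865 − 1) / (4.8 − 1) = 0.49

0.49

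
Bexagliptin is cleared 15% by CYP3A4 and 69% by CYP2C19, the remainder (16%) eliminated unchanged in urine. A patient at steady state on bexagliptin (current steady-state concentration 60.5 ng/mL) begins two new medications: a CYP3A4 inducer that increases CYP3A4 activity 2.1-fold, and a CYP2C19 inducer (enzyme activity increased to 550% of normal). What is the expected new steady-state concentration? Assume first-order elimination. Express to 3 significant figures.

The CYP3A4 pathway (15% of clearance) increases to 2.1× activity: 0.15 × 2.1 = 0.315.
The CYP2C19 pathway (69% of clearance) increases to 5.5× activity: 0.69 × 5.5 = 3.795.
Non-CYP routes (16%) are unchanged.
CL_new/CL_old = 0.315 + 3.795 + 0.16 = 4.27.
Dividing the baseline by the relative clearance: 60.5 / 4.27 = 14.2 ng/mL.

14.2 ng/mL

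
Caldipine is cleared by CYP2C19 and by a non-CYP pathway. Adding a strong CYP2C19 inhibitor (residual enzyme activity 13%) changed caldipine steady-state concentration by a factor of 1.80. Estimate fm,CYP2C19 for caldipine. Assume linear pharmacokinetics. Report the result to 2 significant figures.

0.51

Call the CYP2C19 fraction fm. After the interaction, CL_new/CL_old = fm × 0.13 + (1 − fm).
Steady-state concentration ratio = 1 / (new CL fraction), so new CL fraction = 1 / 1.80 = 0.5556.
fm × 0.13 + 1 − fm = 0.5556  ⇒  fm × (0.13 − 1) = −0.4444  ⇒  fm = 0.51.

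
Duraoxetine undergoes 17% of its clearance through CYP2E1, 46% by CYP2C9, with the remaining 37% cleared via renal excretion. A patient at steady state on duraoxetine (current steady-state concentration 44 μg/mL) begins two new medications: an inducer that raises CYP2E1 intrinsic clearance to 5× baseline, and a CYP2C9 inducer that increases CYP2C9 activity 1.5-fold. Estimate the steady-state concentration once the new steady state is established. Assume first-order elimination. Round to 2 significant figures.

CYP2E1: 0.17 × 5 = 0.85
CYP2C9: 0.46 × 1.5 = 0.69
Other: 0.37 (unchanged)
New clearance relative to baseline: 0.85 + 0.69 + 0.37 = 1.91.
Steady-state concentration ∝ 1/CL: new value = 44 / 1.91 = 23 μg/mL.

23 μg/mL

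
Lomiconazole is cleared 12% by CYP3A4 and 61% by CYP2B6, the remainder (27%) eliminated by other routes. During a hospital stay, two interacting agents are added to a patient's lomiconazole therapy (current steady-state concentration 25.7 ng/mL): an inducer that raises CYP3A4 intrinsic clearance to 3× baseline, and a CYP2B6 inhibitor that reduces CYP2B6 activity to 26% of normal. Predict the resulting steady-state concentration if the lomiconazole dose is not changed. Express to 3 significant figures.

32.6 ng/mL

CYP3A4: 0.12 × 3 = 0.36
CYP2B6: 0.61 × 0.26 = 0.1586
Other: 0.27 (unchanged)
CL_new/CL_old = 0.36 + 0.1586 + 0.27 = 0.7886.
Dividing the baseline by the relative clearance: 25.7 / 0.7886 = 32.6 ng/mL.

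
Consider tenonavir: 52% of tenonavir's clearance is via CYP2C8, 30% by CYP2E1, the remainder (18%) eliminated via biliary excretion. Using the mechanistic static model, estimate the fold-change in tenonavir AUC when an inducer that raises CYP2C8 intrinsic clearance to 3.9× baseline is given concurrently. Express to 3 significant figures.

0.399

CYP2C8: 0.52 × 3.9 = 2.028
CYP2E1: 0.3 (unchanged)
Other: 0.18 (unchanged)
CL_new/CL_old = 2.028 + 0.3 + 0.18 = 2.508.
AUC is inversely proportional to clearance, so the fold-change is 1 / 2.508 = 0.399.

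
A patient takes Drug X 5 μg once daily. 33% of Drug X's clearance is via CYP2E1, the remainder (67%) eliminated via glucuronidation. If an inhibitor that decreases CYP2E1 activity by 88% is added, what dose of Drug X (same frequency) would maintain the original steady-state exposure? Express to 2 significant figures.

3.5 μg

CYP2E1: 0.33 × 0.12 = 0.0396
Other: 0.67 (unchanged)
Relative clearance = 0.0396 + 0.67 = 0.7096.
Css,avg = (dose rate)/CL, so holding Css fixed requires dose ∝ CL: 5 × 0.7096 = 3.5 μg.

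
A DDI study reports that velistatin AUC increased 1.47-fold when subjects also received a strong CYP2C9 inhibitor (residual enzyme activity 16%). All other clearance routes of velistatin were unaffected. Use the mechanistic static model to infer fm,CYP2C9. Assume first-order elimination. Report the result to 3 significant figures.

CL'/CL = 1 / 1.47 = 0.6803
0.16·fm + (1 − fm) = 0.6803
fm = (0.6803 − 1) / (0.16 − 1) = 0.381

0.381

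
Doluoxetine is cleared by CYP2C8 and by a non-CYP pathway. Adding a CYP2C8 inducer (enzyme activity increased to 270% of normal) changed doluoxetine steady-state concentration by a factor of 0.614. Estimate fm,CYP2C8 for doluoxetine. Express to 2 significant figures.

Call the CYP2C8 fraction fm. After the interaction, CL_new/CL_old = fm × 2.7 + (1 − fm).
Steady-state concentration ratio = 1 / (new CL fraction), so new CL fraction = 1 / 0.614 = 1.629.
fm × 2.7 + 1 − fm = 1.629  ⇒  fm × (2.7 − 1) = 0.6287  ⇒  fm = 0.37.

0.37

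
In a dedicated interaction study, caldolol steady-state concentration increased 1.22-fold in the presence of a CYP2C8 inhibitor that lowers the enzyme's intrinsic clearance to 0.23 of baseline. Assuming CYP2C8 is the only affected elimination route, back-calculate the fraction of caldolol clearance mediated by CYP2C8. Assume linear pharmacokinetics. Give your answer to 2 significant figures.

0.23

Call the CYP2C8 fraction fm. After the interaction, CL_new/CL_old = fm × 0.23 + (1 − fm).
Steady-state concentration ratio = 1 / (new CL fraction), so new CL fraction = 1 / 1.22 = 0.8197.
fm × 0.23 + 1 − fm = 0.8197  ⇒  fm × (0.23 − 1) = −0.1803  ⇒  fm = 0.23.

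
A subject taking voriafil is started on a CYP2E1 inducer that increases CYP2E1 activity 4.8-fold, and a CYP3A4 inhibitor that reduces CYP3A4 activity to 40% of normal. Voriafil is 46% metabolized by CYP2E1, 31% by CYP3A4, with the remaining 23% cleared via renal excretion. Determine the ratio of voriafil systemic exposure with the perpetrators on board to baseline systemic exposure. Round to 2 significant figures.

0.39

The CYP2E1 pathway (46% of clearance) increases to 4.8× activity: 0.46 × 4.8 = 2.208.
The CYP3A4 pathway (31% of clearance) falls to 0.4× activity: 0.31 × 0.4 = 0.124.
The remaining 23% of clearance is unaffected.
New clearance relative to baseline: 2.208 + 0.124 + 0.23 = 2.562.
Net systemic exposure ratio = 1 / 2.562 = 0.39.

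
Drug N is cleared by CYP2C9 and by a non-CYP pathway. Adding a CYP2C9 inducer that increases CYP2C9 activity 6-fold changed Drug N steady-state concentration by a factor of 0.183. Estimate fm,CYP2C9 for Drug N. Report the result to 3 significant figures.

CL'/CL = 1 / 0.183 = 5.464
6·fm + (1 − fm) = 5.464
fm = (5.464 − 1) / (6 − 1) = 0.893

0.893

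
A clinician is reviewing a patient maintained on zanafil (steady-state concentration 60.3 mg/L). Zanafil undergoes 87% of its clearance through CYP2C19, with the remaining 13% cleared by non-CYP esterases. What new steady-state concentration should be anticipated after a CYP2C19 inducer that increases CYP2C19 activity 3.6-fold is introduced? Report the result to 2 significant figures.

The CYP2C19 pathway (87% of clearance) increases to 3.6× activity: 0.87 × 3.6 = 3.132.
The remaining 13% of clearance is unaffected.
Relative clearance = 3.132 + 0.13 = 3.262.
Steady-state concentration ∝ 1/CL, so new value = 60.3 / 3.262 = 18 mg/L.

18 mg/L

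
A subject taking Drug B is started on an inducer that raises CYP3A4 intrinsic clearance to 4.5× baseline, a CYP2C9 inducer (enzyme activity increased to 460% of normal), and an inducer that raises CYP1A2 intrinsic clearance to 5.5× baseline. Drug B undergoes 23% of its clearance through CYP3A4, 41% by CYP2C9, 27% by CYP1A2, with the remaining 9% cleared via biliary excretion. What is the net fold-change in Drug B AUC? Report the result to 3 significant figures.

CYP3A4: 0.23 × 4.5 = 1.035
CYP2C9: 0.41 × 4.6 = 1.886
CYP1A2: 0.27 × 5.5 = 1.485
Other: 0.09 (unchanged)
New clearance relative to baseline: 1.035 + 1.886 + 1.485 + 0.09 = 4.496.
AUC ∝ 1/CL: fold-change = 1 / 4.496 = 0.222.

0.222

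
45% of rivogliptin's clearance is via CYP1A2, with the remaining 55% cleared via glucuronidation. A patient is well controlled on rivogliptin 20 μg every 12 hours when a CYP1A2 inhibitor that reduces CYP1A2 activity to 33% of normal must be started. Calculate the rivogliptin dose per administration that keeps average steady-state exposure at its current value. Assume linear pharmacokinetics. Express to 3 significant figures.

CYP1A2: 0.45 × 0.33 = 0.1485
Other: 0.55 (unchanged)
New clearance relative to baseline: 0.1485 + 0.55 = 0.6985.
Exposure is unchanged when dose changes in proportion to clearance. New dose = 20 μg × 0.6985 = 14.0 μg.

14.0 μg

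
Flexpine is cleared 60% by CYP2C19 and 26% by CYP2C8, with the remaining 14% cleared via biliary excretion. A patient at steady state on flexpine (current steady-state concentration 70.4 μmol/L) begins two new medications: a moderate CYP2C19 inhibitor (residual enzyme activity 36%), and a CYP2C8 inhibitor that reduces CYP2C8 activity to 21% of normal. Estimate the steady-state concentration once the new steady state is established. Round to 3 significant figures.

171 μmol/L

The CYP2C19 pathway (60% of clearance) drops to 0.36× activity: 0.6 × 0.36 = 0.216.
The CYP2C8 pathway (26% of clearance) falls to 0.21× activity: 0.26 × 0.21 = 0.0546.
The remaining 14% of clearance is unaffected.
CL_new/CL_old = 0.216 + 0.0546 + 0.14 = 0.4106.
New steady-state concentration = 70.4 / 0.4106 = 171 μmol/L (concentration scales inversely with clearance).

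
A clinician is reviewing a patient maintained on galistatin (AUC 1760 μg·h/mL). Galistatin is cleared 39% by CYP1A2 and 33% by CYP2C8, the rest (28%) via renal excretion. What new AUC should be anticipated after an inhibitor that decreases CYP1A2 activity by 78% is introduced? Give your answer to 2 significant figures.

CYP1A2: 0.39 × 0.22 = 0.0858
CYP2C8: 0.33 (unchanged)
Other: 0.28 (unchanged)
New clearance relative to baseline: 0.0858 + 0.33 + 0.28 = 0.6958.
New AUC = baseline ÷ relative clearance = 1760 / 0.6958 = 2.5 × 10³ μg·h/mL.

2.5 × 10³ μg·h/mL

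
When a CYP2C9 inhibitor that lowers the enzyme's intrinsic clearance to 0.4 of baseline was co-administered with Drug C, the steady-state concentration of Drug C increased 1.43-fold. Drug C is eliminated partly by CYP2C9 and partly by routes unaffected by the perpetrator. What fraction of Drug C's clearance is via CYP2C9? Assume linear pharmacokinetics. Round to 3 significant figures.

Let x = fm,CYP2C9. Because steady-state concentration ∝ 1/CL, relative clearance fell to 1/1.43 = 0.6993.
Only the CYP2C9 route changed, so 0.6993 = x·0.4 + (1 − x), giving x = 0.501.

0.501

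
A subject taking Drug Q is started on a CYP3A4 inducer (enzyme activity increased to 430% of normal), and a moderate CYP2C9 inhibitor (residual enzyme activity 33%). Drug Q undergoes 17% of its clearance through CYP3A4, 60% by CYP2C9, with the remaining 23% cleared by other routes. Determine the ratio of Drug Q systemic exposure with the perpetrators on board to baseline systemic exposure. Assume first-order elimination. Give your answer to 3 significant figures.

0.863

The CYP3A4 pathway (17% of clearance) is boosted to 4.3× activity: 0.17 × 4.3 = 0.731.
The CYP2C9 pathway (60% of clearance) falls to 0.33× activity: 0.6 × 0.33 = 0.198.
The remaining 23% of clearance is unaffected.
Relative clearance = 0.731 + 0.198 + 0.23 = 1.159.
Net systemic exposure ratio = 1 / 1.159 = 0.863.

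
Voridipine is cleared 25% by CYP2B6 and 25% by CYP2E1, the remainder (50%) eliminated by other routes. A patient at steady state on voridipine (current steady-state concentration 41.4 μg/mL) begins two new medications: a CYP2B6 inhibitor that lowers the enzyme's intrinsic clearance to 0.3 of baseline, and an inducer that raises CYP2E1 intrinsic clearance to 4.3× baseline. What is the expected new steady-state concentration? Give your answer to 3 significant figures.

25.1 μg/mL

CYP2B6: 0.25 × 0.3 = 0.075
CYP2E1: 0.25 × 4.3 = 1.075
Other: 0.5 (unchanged)
CL_new/CL_old = 0.075 + 1.075 + 0.5 = 1.65.
New steady-state concentration = 41.4 / 1.65 = 25.1 μg/mL (concentration scales inversely with clearance).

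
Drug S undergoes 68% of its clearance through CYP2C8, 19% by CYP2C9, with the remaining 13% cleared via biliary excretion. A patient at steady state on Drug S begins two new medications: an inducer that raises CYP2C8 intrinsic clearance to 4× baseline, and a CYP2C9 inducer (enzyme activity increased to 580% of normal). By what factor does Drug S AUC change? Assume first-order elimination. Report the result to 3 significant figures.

The CYP2C8 pathway (68% of clearance) rises to 4× activity: 0.68 × 4 = 2.72.
The CYP2C9 pathway (19% of clearance) is boosted to 5.8× activity: 0.19 × 5.8 = 1.102.
The remaining 13% of clearance is unaffected.
Relative clearance = 2.72 + 1.102 + 0.13 = 3.952.
AUC ∝ 1/CL: fold-change = 1 / 3.952 = 0.253.

0.253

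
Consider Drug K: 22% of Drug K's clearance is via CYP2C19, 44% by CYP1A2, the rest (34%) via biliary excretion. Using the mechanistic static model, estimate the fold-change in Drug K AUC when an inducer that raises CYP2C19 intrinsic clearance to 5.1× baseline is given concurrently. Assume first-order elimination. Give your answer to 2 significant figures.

The CYP2C19 pathway (22% of clearance) increases to 5.1× activity: 0.22 × 5.1 = 1.122.
CYP1A2 (44%) and the residual 34% are unaffected.
New clearance relative to baseline: 1.122 + 0.44 + 0.34 = 1.902.
AUC is inversely proportional to clearance, so the fold-change is 1 / 1.902 = 0.53.

0.53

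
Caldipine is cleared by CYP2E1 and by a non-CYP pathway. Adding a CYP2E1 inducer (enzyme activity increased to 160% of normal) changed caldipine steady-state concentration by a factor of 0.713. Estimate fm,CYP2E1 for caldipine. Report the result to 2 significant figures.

Let x = fm,CYP2E1. Because steady-state concentration ∝ 1/CL, relative clearance rose to 1/0.713 = 1.403.
Only the CYP2E1 route changed, so 1.403 = x·1.6 + (1 − x), giving x = 0.67.

0.67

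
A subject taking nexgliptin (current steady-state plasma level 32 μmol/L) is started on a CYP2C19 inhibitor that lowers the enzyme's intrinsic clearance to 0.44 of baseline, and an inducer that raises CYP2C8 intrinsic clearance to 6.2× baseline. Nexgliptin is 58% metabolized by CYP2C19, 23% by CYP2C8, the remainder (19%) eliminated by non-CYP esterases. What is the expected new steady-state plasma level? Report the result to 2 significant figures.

17 μmol/L

The CYP2C19 pathway (58% of clearance) is reduced to 0.44× activity: 0.58 × 0.44 = 0.2552.
The CYP2C8 pathway (23% of clearance) increases to 6.2× activity: 0.23 × 6.2 = 1.426.
The remaining 19% of clearance is unaffected.
New clearance relative to baseline: 0.2552 + 1.426 + 0.19 = 1.8712.
Dividing the baseline by the relative clearance: 32 / 1.8712 = 17 μmol/L.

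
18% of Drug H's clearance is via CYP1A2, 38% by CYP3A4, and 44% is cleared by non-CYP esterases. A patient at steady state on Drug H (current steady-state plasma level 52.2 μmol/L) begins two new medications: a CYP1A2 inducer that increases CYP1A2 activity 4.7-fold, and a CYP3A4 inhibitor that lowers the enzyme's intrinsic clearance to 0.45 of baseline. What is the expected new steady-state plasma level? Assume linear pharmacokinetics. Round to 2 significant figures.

The CYP1A2 pathway (18% of clearance) increases to 4.7× activity: 0.18 × 4.7 = 0.846.
The CYP3A4 pathway (38% of clearance) falls to 0.45× activity: 0.38 × 0.45 = 0.171.
The remaining 44% of clearance is unaffected.
CL_new/CL_old = 0.846 + 0.171 + 0.44 = 1.457.
New steady-state plasma level = 52.2 / 1.457 = 36 μmol/L (concentration scales inversely with clearance).

36 μmol/L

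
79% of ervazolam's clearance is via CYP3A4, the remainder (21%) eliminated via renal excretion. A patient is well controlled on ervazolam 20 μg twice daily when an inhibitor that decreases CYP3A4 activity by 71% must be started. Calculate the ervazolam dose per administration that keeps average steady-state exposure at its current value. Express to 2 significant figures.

8.8 μg

The CYP3A4 pathway (79% of clearance) is reduced to 0.29× activity: 0.79 × 0.29 = 0.2291.
The remaining 21% of clearance is unaffected.
Relative clearance = 0.2291 + 0.21 = 0.4391.
To maintain the same steady-state level, dose must scale with clearance: new dose = 20 × 0.4391 = 8.8 μg.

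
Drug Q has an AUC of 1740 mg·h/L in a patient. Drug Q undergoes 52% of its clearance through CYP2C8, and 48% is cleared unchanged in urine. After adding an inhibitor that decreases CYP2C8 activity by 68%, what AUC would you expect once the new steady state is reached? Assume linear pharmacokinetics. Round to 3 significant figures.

CYP2C8: 0.52 × 0.32 = 0.1664
Other: 0.48 (unchanged)
CL_new/CL_old = 0.1664 + 0.48 = 0.6464.
AUC ∝ 1/CL, so new value = 1740 / 0.6464 = 2.69 × 10³ mg·h/L.

2.69 × 10³ mg·h/L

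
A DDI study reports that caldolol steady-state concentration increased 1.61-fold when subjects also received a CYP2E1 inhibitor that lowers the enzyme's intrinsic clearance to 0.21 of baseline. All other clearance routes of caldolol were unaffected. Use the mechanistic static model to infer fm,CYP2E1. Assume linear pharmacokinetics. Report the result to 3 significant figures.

0.480

Call the CYP2E1 fraction fm. After the interaction, CL_new/CL_old = fm × 0.21 + (1 − fm).
Steady-state concentration ratio = 1 / (new CL fraction), so new CL fraction = 1 / 1.61 = 0.6211.
fm × 0.21 + 1 − fm = 0.6211  ⇒  fm × (0.21 − 1) = −0.3789  ⇒  fm = 0.480.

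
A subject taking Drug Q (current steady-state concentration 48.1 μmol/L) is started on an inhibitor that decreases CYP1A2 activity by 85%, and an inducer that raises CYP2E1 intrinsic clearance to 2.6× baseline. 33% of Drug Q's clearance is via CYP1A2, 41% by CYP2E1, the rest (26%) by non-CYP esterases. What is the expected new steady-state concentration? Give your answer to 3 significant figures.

The CYP1A2 pathway (33% of clearance) is reduced to 0.15× activity: 0.33 × 0.15 = 0.0495.
The CYP2E1 pathway (41% of clearance) rises to 2.6× activity: 0.41 × 2.6 = 1.066.
The remaining 26% of clearance is unaffected.
New clearance relative to baseline: 0.0495 + 1.066 + 0.26 = 1.3755.
Steady-state concentration ∝ 1/CL: new value = 48.1 / 1.3755 = 35.0 μmol/L.

35.0 μmol/L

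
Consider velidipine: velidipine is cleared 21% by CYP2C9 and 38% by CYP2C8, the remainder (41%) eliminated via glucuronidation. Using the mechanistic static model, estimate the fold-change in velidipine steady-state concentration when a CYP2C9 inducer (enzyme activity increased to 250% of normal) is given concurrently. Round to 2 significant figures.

The CYP2C9 pathway (21% of clearance) is boosted to 2.5× activity: 0.21 × 2.5 = 0.525.
CYP2C8 (38%) and the residual 41% are unaffected.
Relative clearance = 0.525 + 0.38 + 0.41 = 1.315.
Steady-state concentration ratio = CL_old/CL_new = 1 / 1.315 = 0.76.

0.76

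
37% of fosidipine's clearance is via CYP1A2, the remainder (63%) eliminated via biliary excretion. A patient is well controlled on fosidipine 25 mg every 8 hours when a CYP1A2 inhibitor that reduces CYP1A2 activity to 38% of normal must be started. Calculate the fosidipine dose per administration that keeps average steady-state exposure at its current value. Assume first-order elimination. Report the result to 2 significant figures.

The CYP1A2 pathway (37% of clearance) drops to 0.38× activity: 0.37 × 0.38 = 0.1406.
Non-CYP routes (63%) are unchanged.
New clearance relative to baseline: 0.1406 + 0.63 = 0.7706.
Css,avg = (dose rate)/CL, so holding Css fixed requires dose ∝ CL: 25 × 0.7706 = 19 mg.

19 mg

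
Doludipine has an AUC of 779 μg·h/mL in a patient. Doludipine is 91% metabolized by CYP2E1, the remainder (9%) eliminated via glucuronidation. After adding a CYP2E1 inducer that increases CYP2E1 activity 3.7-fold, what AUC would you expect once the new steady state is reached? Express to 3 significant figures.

225 μg·h/mL

The CYP2E1 pathway (91% of clearance) rises to 3.7× activity: 0.91 × 3.7 = 3.367.
Non-CYP routes (9%) are unchanged.
New clearance relative to baseline: 3.367 + 0.09 = 3.457.
New AUC = baseline ÷ relative clearance = 779 / 3.457 = 225 μg·h/mL.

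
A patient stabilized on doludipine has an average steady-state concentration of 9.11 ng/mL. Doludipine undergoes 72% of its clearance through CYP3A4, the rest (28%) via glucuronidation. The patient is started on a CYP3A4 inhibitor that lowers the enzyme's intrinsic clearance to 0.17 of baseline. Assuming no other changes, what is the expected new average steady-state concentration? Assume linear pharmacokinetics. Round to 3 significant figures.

22.6 ng/mL

CYP3A4: 0.72 × 0.17 = 0.1224
Other: 0.28 (unchanged)
CL_new/CL_old = 0.1224 + 0.28 = 0.4024.
New average steady-state concentration = baseline ÷ relative clearance = 9.11 / 0.4024 = 22.6 ng/mL.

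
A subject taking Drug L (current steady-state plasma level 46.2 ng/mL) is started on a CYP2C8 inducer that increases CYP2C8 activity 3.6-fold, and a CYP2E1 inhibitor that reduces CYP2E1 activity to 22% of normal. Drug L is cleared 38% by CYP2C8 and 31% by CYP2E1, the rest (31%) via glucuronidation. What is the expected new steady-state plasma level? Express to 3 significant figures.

26.5 ng/mL

The CYP2C8 pathway (38% of clearance) rises to 3.6× activity: 0.38 × 3.6 = 1.368.
The CYP2E1 pathway (31% of clearance) falls to 0.22× activity: 0.31 × 0.22 = 0.0682.
The remaining 31% of clearance is unaffected.
Relative clearance = 1.368 + 0.0682 + 0.31 = 1.7462.
Steady-state plasma level ∝ 1/CL: new value = 46.2 / 1.7462 = 26.5 ng/mL.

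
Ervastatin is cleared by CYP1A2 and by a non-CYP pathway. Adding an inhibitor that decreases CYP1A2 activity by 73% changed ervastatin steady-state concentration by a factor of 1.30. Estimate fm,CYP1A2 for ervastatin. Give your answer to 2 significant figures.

Write x for the fraction cleared via CYP1A2. The observed steady-state concentration change means clearance fell to 1/1.30 = 0.7692 of baseline.
Setting x·0.27 + (1 − x) = 0.7692 and solving: x = (0.7692 − 1)/(0.27 − 1) = 0.32.

0.32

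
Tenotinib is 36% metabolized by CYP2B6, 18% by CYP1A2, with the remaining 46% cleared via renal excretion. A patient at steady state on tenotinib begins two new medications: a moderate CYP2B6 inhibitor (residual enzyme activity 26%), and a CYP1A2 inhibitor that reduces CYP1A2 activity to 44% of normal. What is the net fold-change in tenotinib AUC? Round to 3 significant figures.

1.58

The CYP2B6 pathway (36% of clearance) is reduced to 0.26× activity: 0.36 × 0.26 = 0.0936.
The CYP1A2 pathway (18% of clearance) drops to 0.44× activity: 0.18 × 0.44 = 0.0792.
The remaining 46% of clearance is unaffected.
Relative clearance = 0.0936 + 0.0792 + 0.46 = 0.6328.
Net AUC ratio = 1 / 0.6328 = 1.58.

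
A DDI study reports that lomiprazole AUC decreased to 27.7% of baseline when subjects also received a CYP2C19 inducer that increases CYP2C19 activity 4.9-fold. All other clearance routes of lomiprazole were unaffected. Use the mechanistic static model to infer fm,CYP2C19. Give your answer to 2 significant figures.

CL'/CL = 1 / 0.277 = 3.61
4.9·fm + (1 − fm) = 3.61
fm = (3.61 − 1) / (4.9 − 1) = 0.67

0.67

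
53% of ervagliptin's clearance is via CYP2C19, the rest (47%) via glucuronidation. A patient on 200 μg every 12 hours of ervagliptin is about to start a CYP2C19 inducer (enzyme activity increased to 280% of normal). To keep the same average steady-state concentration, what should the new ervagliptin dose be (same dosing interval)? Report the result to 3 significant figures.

The CYP2C19 pathway (53% of clearance) rises to 2.8× activity: 0.53 × 2.8 = 1.484.
Non-CYP routes (47%) are unchanged.
Relative clearance = 1.484 + 0.47 = 1.954.
Css,avg = (dose rate)/CL, so holding Css fixed requires dose ∝ CL: 200 × 1.954 = 391 μg.

391 μg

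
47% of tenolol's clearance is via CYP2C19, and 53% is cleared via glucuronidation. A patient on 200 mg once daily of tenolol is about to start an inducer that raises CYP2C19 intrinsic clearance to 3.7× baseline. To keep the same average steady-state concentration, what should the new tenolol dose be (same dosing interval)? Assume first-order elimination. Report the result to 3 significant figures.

The CYP2C19 pathway (47% of clearance) is boosted to 3.7× activity: 0.47 × 3.7 = 1.739.
Non-CYP routes (53%) are unchanged.
New clearance relative to baseline: 1.739 + 0.53 = 2.269.
To maintain the same steady-state level, dose must scale with clearance: new dose = 200 × 2.269 = 454 mg.

454 mg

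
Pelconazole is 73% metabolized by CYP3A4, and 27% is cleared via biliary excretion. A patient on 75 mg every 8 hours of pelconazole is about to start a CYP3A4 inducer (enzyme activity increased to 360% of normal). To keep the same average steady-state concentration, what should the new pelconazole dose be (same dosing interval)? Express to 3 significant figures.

217 mg

The CYP3A4 pathway (73% of clearance) is boosted to 3.6× activity: 0.73 × 3.6 = 2.628.
Non-CYP routes (27%) are unchanged.
CL_new/CL_old = 2.628 + 0.27 = 2.898.
Css,avg = (dose rate)/CL, so holding Css fixed requires dose ∝ CL: 75 × 2.898 = 217 mg.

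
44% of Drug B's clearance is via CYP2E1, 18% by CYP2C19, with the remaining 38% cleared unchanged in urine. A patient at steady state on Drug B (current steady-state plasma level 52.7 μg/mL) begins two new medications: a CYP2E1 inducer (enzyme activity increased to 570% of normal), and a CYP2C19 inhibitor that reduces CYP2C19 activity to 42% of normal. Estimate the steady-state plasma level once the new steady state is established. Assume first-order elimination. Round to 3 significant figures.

17.8 μg/mL

The CYP2E1 pathway (44% of clearance) increases to 5.7× activity: 0.44 × 5.7 = 2.508.
The CYP2C19 pathway (18% of clearance) falls to 0.42× activity: 0.18 × 0.42 = 0.0756.
Non-CYP routes (38%) are unchanged.
CL_new/CL_old = 2.508 + 0.0756 + 0.38 = 2.9636.
New steady-state plasma level = 52.7 / 2.9636 = 17.8 μg/mL (concentration scales inversely with clearance).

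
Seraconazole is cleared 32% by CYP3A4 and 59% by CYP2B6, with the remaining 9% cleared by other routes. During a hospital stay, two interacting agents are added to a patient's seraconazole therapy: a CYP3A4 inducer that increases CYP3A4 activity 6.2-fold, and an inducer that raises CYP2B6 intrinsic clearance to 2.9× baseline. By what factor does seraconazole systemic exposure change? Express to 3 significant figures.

0.264

CYP3A4: 0.32 × 6.2 = 1.984
CYP2B6: 0.59 × 2.9 = 1.711
Other: 0.09 (unchanged)
New clearance relative to baseline: 1.984 + 1.711 + 0.09 = 3.785.
Because systemic exposure varies inversely with clearance, the combined effect is 1 / 3.785 = 0.264.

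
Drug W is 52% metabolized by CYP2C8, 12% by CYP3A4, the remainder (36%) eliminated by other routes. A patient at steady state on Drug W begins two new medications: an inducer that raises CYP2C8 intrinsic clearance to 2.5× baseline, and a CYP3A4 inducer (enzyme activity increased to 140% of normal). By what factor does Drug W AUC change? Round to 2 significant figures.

0.55

The CYP2C8 pathway (52% of clearance) increases to 2.5× activity: 0.52 × 2.5 = 1.3.
The CYP3A4 pathway (12% of clearance) increases to 1.4× activity: 0.12 × 1.4 = 0.168.
Non-CYP routes (36%) are unchanged.
New clearance relative to baseline: 1.3 + 0.168 + 0.36 = 1.828.
AUC ∝ 1/CL: fold-change = 1 / 1.828 = 0.55.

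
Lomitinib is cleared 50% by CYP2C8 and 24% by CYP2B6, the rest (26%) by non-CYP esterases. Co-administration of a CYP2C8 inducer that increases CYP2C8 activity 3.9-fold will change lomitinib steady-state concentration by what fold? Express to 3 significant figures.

The CYP2C8 pathway (50% of clearance) is boosted to 3.9× activity: 0.5 × 3.9 = 1.95.
CYP2B6 (24%) and the residual 26% are unaffected.
Relative clearance = 1.95 + 0.24 + 0.26 = 2.45.
Since steady-state concentration ∝ 1/CL, the ratio is 1 / 2.45 = 0.408.

0.408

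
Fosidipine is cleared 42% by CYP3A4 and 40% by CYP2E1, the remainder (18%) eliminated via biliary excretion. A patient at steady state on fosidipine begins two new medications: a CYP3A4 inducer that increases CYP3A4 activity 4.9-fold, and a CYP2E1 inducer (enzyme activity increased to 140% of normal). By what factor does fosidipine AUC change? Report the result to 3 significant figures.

0.357

The CYP3A4 pathway (42% of clearance) is boosted to 4.9× activity: 0.42 × 4.9 = 2.058.
The CYP2E1 pathway (40% of clearance) increases to 1.4× activity: 0.4 × 1.4 = 0.56.
The remaining 18% of clearance is unaffected.
CL_new/CL_old = 2.058 + 0.56 + 0.18 = 2.798.
Net AUC ratio = 1 / 2.798 = 0.357.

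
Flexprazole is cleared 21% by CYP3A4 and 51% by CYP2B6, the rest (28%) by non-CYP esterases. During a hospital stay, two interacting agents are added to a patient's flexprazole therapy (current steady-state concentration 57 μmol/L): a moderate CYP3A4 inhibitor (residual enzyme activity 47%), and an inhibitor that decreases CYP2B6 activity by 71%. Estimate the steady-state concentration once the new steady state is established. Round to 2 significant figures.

The CYP3A4 pathway (21% of clearance) falls to 0.47× activity: 0.21 × 0.47 = 0.0987.
The CYP2B6 pathway (51% of clearance) falls to 0.29× activity: 0.51 × 0.29 = 0.1479.
The remaining 28% of clearance is unaffected.
CL_new/CL_old = 0.0987 + 0.1479 + 0.28 = 0.5266.
Steady-state concentration ∝ 1/CL: new value = 57 / 0.5266 = 1.1 × 10² μmol/L.

1.1 × 10² μmol/L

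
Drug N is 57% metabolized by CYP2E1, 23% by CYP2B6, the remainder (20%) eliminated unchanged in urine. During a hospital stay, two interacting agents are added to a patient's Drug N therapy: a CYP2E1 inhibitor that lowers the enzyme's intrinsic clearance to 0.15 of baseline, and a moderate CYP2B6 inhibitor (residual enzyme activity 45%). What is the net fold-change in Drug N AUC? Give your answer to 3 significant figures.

The CYP2E1 pathway (57% of clearance) is reduced to 0.15× activity: 0.57 × 0.15 = 0.0855.
The CYP2B6 pathway (23% of clearance) is reduced to 0.45× activity: 0.23 × 0.45 = 0.1035.
The remaining 20% of clearance is unaffected.
Relative clearance = 0.0855 + 0.1035 + 0.2 = 0.389.
Because AUC varies inversely with clearance, the combined effect is 1 / 0.389 = 2.57.

2.57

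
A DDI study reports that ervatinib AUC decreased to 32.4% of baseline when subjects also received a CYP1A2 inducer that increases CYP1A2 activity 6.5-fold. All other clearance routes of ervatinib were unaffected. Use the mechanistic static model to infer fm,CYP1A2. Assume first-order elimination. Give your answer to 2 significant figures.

0.38

CL'/CL = 1 / 0.324 = 3.086
6.5·fm + (1 − fm) = 3.086
fm = (3.086 − 1) / (6.5 − 1) = 0.38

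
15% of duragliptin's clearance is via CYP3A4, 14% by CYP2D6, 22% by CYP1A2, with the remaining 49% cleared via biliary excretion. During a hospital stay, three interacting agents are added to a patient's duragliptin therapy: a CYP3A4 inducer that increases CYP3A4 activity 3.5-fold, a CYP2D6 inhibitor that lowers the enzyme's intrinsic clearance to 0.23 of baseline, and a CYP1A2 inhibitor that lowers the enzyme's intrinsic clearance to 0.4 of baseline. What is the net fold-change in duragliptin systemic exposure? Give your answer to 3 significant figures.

0.881

CYP3A4: 0.15 × 3.5 = 0.525
CYP2D6: 0.14 × 0.23 = 0.0322
CYP1A2: 0.22 × 0.4 = 0.088
Other: 0.49 (unchanged)
CL_new/CL_old = 0.525 + 0.0322 + 0.088 + 0.49 = 1.1352.
Systemic exposure ∝ 1/CL: fold-change = 1 / 1.1352 = 0.881.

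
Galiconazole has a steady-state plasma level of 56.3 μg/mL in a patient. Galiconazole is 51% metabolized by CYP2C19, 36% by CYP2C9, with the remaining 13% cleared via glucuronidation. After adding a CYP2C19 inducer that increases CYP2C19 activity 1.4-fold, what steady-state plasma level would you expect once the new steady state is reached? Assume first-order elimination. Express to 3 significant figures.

46.8 μg/mL

CYP2C19: 0.51 × 1.4 = 0.714
CYP2C9: 0.36 (unchanged)
Other: 0.13 (unchanged)
Relative clearance = 0.714 + 0.36 + 0.13 = 1.204.
Steady-state plasma level ∝ 1/CL, so new value = 56.3 / 1.204 = 46.8 μg/mL.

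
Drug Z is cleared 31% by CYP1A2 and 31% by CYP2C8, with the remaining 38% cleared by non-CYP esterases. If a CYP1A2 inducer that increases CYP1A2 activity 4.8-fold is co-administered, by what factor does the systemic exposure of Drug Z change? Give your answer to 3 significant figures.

The CYP1A2 pathway (31% of clearance) is boosted to 4.8× activity: 0.31 × 4.8 = 1.488.
CYP2C8 (31%) and the residual 38% are unaffected.
CL_new/CL_old = 1.488 + 0.31 + 0.38 = 2.178.
Since systemic exposure ∝ 1/CL, the ratio is 1 / 2.178 = 0.459.

0.459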